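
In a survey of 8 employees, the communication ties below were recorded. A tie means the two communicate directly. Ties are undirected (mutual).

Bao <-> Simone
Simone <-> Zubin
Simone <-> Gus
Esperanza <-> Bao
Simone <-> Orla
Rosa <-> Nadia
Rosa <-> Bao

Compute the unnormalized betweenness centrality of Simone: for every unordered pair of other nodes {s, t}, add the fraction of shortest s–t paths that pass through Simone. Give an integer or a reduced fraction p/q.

Pairs whose geodesics pass through Simone — Esperanza–Orla: 1; Esperanza–Gus: 1; Esperanza–Zubin: 1; Nadia–Orla: 1; Nadia–Gus: 1; Nadia–Zubin: 1; Orla–Rosa: 1; Orla–Bao: 1; Orla–Gus: 1; Orla–Zubin: 1; Rosa–Gus: 1; Rosa–Zubin: 1; Bao–Gus: 1; Bao–Zubin: 1 … (+1 more pairs).
All other pairs contribute 0.
Summing the contributions gives betweenness(Simone) = 15.

15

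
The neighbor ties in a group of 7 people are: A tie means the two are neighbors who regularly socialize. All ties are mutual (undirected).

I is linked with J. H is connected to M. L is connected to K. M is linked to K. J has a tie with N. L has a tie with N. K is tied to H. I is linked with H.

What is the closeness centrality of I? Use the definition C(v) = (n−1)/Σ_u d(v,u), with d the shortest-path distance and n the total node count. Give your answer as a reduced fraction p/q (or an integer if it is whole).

6/11

Distances from I: H:1, J:1, K:2, L:3, M:2, N:2. Sum = 11.
n = 7, so closeness = 6/11.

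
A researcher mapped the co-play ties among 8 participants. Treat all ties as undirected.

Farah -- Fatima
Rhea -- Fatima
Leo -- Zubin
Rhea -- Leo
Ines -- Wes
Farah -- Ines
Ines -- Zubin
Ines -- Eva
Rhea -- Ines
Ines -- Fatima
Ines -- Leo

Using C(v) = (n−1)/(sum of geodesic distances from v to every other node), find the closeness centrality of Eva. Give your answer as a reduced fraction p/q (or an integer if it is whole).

Distances from Eva: Farah:2, Fatima:2, Ines:1, Leo:2, Rhea:2, Wes:2, Zubin:2. Sum = 13.
n = 8, so closeness = 7/13.

7/13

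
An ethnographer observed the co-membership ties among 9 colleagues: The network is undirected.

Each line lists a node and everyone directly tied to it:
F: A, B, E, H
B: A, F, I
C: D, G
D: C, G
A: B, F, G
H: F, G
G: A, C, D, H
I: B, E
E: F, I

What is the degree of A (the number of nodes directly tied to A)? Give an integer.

A is directly tied to B, F, and G. That is 3 neighbors, so the degree of A is 3.

3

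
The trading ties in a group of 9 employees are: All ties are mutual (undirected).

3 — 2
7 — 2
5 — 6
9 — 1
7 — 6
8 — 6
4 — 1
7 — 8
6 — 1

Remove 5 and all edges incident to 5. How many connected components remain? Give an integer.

5's neighbors (6) remain reachable from one another through other ties, so the rest of the network stays in one piece.

1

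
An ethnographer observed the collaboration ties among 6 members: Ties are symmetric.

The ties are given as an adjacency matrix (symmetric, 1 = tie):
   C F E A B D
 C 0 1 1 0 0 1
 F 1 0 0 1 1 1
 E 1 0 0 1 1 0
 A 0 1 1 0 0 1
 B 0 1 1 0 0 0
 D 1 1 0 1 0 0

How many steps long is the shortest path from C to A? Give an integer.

One shortest route is C – F – A, which uses 2 edges, and C and A are not directly tied, so nothing shorter exists. So d(C,A) = 2.

2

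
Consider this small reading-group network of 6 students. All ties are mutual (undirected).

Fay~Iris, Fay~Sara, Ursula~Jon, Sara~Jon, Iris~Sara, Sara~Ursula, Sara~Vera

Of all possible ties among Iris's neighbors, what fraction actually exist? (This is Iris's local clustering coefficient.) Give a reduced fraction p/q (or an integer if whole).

Iris's neighbors: Fay and Sara (k = 2).
Possible neighbor pairs: C(2,2) = 1. Edges among them: Fay–Sara → e = 1.
Clustering(Iris) = 1/1.

1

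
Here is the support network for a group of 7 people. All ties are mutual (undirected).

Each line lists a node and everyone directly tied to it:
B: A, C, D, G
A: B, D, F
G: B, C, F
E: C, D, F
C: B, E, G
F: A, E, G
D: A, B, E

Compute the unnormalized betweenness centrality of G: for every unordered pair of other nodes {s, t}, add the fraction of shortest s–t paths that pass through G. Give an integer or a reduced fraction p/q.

1

Pairs whose geodesics pass through G — B–F: 1/2; C–F: 1/2.
All other pairs contribute 0.
Summing the contributions gives betweenness(G) = 1.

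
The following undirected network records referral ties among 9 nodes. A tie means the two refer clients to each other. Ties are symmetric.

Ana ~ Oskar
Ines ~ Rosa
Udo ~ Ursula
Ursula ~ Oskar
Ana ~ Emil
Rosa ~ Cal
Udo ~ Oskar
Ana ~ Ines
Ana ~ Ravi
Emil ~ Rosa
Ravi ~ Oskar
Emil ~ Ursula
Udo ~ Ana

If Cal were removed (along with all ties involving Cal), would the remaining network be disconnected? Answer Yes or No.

No

Even without Cal, every remaining node can still reach every other (the residual graph is connected), so Cal is not a cut vertex.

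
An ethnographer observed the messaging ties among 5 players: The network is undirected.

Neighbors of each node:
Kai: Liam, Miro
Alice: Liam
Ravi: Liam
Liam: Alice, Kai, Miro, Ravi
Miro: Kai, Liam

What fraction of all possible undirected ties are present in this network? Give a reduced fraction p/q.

There are 5 edges and 5 nodes, so the maximum possible is C(5,2) = 10.
Density = 5/10 = 1/2.

1/2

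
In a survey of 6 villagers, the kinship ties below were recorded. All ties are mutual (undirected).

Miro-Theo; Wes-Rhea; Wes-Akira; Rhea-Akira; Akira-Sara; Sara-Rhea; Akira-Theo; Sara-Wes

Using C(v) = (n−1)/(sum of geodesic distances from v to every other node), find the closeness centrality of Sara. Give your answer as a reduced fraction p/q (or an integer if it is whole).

Distances from Sara: Akira:1, Miro:3, Rhea:1, Theo:2, Wes:1. Sum = 8.
n = 6, so closeness = 5/8.

5/8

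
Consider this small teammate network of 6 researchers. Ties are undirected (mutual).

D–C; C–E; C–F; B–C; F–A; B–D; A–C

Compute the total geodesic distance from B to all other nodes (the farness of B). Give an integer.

Distances from B: A:2, C:1, D:1, E:2, F:2.
Sum = 2 + 1 + 1 + 2 + 2 = 8.

8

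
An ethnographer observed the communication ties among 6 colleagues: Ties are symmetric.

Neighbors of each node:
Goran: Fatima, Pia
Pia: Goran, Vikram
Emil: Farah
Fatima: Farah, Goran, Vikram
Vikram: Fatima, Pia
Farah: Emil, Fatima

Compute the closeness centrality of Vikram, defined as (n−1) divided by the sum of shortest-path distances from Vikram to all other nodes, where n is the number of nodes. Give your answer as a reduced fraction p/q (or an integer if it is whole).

5/9

Distances from Vikram: Emil:3, Farah:2, Fatima:1, Goran:2, Pia:1. Sum = 9.
n = 6, so closeness = 5/9.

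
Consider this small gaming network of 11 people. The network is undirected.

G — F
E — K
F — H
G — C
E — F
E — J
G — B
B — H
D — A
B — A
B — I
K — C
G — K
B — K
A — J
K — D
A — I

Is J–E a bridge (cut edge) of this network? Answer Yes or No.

No

Even without that edge, J still reaches E via J – A – B – K – E, so the network stays connected. Not a bridge.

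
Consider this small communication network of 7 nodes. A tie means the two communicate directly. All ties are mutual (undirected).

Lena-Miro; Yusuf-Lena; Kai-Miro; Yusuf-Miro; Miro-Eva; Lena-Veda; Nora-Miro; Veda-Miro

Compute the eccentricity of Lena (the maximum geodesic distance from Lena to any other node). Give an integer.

2

Distances from Lena: Eva:2, Kai:2, Miro:1, Nora:2, Veda:1, Yusuf:1.
The largest is 2 (to Kai, Eva, and Nora), so the eccentricity of Lena is 2.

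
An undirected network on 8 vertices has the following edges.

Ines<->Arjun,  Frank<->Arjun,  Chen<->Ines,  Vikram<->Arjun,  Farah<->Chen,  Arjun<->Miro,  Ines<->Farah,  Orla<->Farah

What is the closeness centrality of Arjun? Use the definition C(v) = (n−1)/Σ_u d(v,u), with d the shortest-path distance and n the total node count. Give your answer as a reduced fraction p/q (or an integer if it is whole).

Distances from Arjun: Chen:2, Farah:2, Frank:1, Ines:1, Miro:1, Orla:3, Vikram:1. Sum = 11.
n = 8, so closeness = 7/11.

7/11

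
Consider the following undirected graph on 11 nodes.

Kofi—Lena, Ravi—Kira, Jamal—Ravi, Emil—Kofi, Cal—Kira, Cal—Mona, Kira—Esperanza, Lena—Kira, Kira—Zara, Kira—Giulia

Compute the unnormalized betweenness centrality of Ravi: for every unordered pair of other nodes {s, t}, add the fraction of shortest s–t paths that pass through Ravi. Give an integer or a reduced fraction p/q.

9

Pairs whose geodesics pass through Ravi — Jamal–Cal: 1; Jamal–Lena: 1; Jamal–Mona: 1; Jamal–Esperanza: 1; Jamal–Kira: 1; Jamal–Giulia: 1; Jamal–Zara: 1; Jamal–Kofi: 1; Jamal–Emil: 1.
All other pairs contribute 0.
Summing the contributions gives betweenness(Ravi) = 9.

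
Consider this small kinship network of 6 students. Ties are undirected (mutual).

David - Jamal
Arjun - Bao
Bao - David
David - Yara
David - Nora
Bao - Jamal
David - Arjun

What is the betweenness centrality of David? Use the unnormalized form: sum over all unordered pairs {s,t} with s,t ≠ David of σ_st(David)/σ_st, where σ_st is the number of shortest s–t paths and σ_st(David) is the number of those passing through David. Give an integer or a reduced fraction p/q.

Pairs whose geodesics pass through David — Jamal–Arjun: 1/2; Jamal–Yara: 1; Jamal–Nora: 1; Arjun–Yara: 1; Arjun–Nora: 1; Bao–Yara: 1; Bao–Nora: 1; Yara–Nora: 1.
All other pairs contribute 0.
Summing the contributions gives betweenness(David) = 15/2.

15/2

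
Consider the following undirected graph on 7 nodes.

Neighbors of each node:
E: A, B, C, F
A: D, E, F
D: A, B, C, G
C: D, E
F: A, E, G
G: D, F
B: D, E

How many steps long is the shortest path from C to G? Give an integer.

2

One shortest route is C – D – G, which uses 2 edges, and C and G are not directly tied, so nothing shorter exists. So d(C,G) = 2.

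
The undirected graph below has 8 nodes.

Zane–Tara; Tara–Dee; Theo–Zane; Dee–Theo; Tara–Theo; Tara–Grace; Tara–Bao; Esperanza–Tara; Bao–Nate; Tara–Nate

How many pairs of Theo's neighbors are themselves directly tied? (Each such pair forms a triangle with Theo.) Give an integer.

2

Theo's neighbors: Dee, Tara, and Zane.
Neighbor pairs that are themselves tied: Theo–Dee–Tara; Theo–Tara–Zane. Each forms one triangle with Theo, for 2 in total.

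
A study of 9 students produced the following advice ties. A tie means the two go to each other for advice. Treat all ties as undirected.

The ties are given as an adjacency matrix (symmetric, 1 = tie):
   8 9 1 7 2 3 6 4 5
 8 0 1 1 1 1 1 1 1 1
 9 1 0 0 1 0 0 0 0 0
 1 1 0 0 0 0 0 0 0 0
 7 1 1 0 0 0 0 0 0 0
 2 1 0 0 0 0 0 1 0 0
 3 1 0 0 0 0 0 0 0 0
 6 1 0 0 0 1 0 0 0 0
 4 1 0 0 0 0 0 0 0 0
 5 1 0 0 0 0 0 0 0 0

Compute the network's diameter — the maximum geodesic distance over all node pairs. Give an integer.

2

Eccentricity of each node (its greatest distance to any other): 1:2, 2:2, 3:2, 4:2, 5:2, 6:2, 7:2, 8:1, 9:2.
The maximum eccentricity is 2, realized for instance by the pair 9–1 via 9 – 8 – 1. So the diameter is 2.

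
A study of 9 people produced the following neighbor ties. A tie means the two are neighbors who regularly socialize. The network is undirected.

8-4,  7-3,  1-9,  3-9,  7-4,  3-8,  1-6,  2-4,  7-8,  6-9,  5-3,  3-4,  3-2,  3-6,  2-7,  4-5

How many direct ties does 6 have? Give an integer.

3

6 is directly tied to 1, 3, and 9. That is 3 neighbors, so the degree of 6 is 3.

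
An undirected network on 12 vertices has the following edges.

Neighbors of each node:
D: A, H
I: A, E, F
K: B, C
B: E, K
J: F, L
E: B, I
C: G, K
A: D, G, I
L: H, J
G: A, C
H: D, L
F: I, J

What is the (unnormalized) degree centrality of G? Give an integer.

G is directly tied to A and C. That is 2 neighbors, so the degree of G is 2.

2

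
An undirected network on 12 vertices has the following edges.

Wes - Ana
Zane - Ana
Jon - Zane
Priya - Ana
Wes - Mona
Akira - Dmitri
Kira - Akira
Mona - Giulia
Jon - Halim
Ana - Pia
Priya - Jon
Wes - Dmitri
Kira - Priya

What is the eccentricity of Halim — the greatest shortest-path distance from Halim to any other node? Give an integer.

Distances from Halim: Akira:4, Ana:3, Dmitri:5, Giulia:6, Jon:1, Kira:3, Mona:5, Pia:4, Priya:2, Wes:4, Zane:2.
The largest is 6 (to Giulia), so the eccentricity of Halim is 6.

6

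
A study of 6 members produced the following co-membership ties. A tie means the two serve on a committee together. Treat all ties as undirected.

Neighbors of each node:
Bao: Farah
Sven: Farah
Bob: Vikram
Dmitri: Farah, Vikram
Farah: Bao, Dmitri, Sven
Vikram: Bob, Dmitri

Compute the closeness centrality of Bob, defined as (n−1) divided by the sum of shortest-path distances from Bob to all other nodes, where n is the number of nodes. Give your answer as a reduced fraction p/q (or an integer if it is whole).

Distances from Bob: Bao:4, Dmitri:2, Farah:3, Sven:4, Vikram:1. Sum = 14.
n = 6, so closeness = 5/14.

5/14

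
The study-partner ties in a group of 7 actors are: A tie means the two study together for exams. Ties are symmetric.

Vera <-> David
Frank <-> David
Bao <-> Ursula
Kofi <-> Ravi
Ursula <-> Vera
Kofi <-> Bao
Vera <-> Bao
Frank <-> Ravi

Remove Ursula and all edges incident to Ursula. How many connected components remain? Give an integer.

Ursula's neighbors (Bao and Vera) remain reachable from one another through other ties, so the rest of the network stays in one piece.

1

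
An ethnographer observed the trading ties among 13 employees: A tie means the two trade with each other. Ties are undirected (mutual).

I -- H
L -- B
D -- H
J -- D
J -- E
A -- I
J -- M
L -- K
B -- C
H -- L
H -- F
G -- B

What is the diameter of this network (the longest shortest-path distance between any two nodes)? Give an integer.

Eccentricity of each node (its greatest distance to any other): A:5, B:5, C:6, D:4, E:6, F:4, G:6, H:3, I:4, J:5, K:5, L:4, M:6.
The maximum eccentricity is 6, realized for instance by the pair G–E via G – B – L – H – D – J – E. So the diameter is 6.

6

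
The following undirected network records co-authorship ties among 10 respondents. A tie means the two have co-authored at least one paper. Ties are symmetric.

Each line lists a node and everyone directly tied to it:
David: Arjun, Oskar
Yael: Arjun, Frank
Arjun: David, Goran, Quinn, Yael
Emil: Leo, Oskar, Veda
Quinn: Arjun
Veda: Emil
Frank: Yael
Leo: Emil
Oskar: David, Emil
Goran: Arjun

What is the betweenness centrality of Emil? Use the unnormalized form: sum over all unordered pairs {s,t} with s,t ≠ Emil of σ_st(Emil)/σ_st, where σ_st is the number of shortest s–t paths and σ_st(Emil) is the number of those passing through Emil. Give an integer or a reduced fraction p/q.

Pairs whose geodesics pass through Emil — Arjun–Leo: 1; Arjun–Veda: 1; Leo–Goran: 1; Leo–Veda: 1; Leo–David: 1; Leo–Yael: 1; Leo–Oskar: 1; Leo–Quinn: 1; Leo–Frank: 1; Goran–Veda: 1; Veda–David: 1; Veda–Yael: 1; Veda–Oskar: 1; Veda–Quinn: 1 … (+1 more pairs).
All other pairs contribute 0.
Summing the contributions gives betweenness(Emil) = 15.

15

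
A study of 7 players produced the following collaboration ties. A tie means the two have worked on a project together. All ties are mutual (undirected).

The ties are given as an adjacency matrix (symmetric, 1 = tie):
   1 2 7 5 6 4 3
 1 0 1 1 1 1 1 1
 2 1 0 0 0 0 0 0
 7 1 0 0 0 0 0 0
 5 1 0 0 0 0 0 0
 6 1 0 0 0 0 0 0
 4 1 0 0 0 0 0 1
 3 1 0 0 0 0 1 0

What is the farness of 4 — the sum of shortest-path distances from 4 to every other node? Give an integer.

10

Distances from 4: 1:1, 2:2, 3:1, 5:2, 6:2, 7:2.
Sum = 1 + 2 + 1 + 2 + 2 + 2 = 10.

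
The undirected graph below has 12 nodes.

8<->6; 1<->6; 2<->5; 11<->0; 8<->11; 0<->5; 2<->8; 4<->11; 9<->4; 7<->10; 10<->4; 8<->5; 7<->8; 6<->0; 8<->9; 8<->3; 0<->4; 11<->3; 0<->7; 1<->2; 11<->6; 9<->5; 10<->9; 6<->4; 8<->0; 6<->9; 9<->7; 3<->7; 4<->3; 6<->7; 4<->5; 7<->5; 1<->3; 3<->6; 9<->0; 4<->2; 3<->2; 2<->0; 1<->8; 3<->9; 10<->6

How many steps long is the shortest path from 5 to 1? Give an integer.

2

One shortest route is 5 – 8 – 1, which uses 2 edges, and 5 and 1 are not directly tied, so nothing shorter exists. So d(5,1) = 2.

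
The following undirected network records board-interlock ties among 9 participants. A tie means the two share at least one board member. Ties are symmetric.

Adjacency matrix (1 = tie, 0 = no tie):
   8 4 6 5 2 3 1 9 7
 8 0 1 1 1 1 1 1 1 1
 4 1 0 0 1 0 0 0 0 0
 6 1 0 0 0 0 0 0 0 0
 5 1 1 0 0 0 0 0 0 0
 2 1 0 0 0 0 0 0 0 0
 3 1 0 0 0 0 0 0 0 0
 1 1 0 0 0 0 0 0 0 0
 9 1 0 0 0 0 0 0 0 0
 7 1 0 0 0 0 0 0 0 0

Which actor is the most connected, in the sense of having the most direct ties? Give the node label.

Degrees — 1:1, 2:1, 3:1, 4:2, 5:2, 6:1, 7:1, 8:8, 9:1.
The maximum is 8, attained only by 8.

8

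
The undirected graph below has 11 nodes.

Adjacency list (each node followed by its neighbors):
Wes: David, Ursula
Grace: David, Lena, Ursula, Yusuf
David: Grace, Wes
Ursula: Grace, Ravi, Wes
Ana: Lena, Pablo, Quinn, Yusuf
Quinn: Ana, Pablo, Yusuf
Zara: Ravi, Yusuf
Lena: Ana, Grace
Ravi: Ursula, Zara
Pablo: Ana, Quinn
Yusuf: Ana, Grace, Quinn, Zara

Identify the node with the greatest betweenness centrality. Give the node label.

Grace

Unnormalized betweenness of each node: Ana:43/6, David:3, Grace:19, Lena:10/3, Pablo:0, Quinn:17/6, Ravi:2, Ursula:8, Wes:1, Yusuf:53/3, Zara:4.
Grace has the largest value, 19, making it the main broker — the node through which the most shortest paths run.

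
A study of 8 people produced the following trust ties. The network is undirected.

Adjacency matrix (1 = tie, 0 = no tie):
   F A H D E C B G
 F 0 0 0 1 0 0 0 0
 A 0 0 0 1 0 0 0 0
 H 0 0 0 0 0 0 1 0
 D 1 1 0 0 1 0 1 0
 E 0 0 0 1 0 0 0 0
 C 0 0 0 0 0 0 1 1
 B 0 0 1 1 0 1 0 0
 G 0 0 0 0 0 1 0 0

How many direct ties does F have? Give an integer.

1

F is directly tied to D. That is 1 neighbor, so the degree of F is 1.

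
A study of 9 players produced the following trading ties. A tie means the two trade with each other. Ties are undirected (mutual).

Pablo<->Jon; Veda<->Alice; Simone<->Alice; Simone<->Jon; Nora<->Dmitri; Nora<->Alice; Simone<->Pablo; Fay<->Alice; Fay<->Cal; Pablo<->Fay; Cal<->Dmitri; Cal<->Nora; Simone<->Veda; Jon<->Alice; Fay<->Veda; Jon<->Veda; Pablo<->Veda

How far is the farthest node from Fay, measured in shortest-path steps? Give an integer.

2

Distances from Fay: Alice:1, Cal:1, Dmitri:2, Jon:2, Nora:2, Pablo:1, Simone:2, Veda:1.
The largest is 2 (to Jon, Simone, Nora, and Dmitri), so the eccentricity of Fay is 2.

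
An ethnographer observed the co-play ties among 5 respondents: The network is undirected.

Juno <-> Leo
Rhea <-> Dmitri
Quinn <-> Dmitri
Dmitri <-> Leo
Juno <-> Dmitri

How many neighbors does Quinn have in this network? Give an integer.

1

Quinn is directly tied to Dmitri. That is 1 neighbor, so the degree of Quinn is 1.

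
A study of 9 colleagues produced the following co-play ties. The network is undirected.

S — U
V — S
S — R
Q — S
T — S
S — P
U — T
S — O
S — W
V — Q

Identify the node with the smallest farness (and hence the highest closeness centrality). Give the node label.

Farness (sum of distances to all others) for each node — O:15, P:15, Q:14, R:15, S:8, T:14, U:14, V:14, W:15.
The smallest farness is 8, for S, so S has the highest closeness.

S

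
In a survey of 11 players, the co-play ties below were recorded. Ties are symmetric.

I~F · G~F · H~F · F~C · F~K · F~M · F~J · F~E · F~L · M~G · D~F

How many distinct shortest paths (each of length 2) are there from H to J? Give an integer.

The shortest distance is 2, and the only length-2 path is H–F–J. So there is exactly 1 shortest path.

1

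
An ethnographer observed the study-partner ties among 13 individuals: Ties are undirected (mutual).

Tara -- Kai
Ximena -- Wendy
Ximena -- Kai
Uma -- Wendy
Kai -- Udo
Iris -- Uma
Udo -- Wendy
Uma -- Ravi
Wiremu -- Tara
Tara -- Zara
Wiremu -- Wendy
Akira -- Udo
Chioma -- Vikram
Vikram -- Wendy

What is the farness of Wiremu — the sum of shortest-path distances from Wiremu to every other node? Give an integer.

26

Distances from Wiremu: Akira:3, Chioma:3, Iris:3, Kai:2, Ravi:3, Tara:1, Udo:2, Uma:2, Vikram:2, Wendy:1, Ximena:2, Zara:2.
Sum = 3 + 3 + 3 + 2 + 3 + 1 + 2 + 2 + 2 + 1 + 2 + 2 = 26.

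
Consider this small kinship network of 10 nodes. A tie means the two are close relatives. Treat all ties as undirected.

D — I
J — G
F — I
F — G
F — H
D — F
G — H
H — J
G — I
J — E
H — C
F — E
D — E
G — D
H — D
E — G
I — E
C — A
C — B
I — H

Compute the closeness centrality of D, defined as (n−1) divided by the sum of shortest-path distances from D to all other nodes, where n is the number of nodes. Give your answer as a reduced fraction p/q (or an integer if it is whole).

3/5

Distances from D: A:3, B:3, C:2, E:1, F:1, G:1, H:1, I:1, J:2. Sum = 15.
n = 10, so closeness = 9/15 = 3/5.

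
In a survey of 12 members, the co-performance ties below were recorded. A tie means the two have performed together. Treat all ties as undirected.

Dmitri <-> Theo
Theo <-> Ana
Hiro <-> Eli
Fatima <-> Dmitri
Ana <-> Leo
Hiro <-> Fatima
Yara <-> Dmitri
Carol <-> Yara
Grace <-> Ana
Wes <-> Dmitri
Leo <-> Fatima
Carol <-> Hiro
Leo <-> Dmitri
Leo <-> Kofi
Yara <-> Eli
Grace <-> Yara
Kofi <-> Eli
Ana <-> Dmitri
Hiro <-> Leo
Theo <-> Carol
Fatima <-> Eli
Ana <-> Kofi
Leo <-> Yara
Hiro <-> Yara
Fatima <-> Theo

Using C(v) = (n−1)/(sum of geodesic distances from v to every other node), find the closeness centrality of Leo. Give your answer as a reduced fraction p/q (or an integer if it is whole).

Distances from Leo: Ana:1, Carol:2, Dmitri:1, Eli:2, Fatima:1, Grace:2, Hiro:1, Kofi:1, Theo:2, Wes:2, Yara:1. Sum = 16.
n = 12, so closeness = 11/16.

11/16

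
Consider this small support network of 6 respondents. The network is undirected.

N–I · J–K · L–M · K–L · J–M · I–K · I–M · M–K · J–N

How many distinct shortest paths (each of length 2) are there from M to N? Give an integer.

The shortest distance is 2. The length-2 paths are: M–I–N; M–J–N.
That gives 2 distinct shortest paths.

2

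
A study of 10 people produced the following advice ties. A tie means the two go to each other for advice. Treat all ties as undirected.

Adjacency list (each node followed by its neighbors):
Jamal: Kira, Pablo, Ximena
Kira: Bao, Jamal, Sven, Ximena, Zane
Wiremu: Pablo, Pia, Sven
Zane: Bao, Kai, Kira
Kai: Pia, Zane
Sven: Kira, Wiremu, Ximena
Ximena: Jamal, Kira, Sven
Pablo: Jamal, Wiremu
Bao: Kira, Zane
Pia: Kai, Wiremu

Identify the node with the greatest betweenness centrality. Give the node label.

Kira

Unnormalized betweenness of each node: Bao:0, Jamal:4, Kai:3, Kira:25/2, Pablo:2, Pia:3, Sven:5, Wiremu:7, Ximena:1/2, Zane:6.
Kira has the largest value, 25/2, making it the main broker — the node through which the most shortest paths run.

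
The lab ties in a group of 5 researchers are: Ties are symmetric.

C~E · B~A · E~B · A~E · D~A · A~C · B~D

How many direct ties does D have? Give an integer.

D is directly tied to A and B. That is 2 neighbors, so the degree of D is 2.

2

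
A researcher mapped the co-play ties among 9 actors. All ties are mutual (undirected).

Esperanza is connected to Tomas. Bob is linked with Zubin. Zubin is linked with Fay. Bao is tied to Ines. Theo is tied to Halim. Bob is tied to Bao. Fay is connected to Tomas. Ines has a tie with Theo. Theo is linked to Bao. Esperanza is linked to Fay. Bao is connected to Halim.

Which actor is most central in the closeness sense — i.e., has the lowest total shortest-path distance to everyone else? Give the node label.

Bob

Farness (sum of distances to all others) for each node — Bao:17, Bob:16, Esperanza:26, Fay:20, Halim:23, Ines:23, Theo:22, Tomas:26, Zubin:17.
The smallest farness is 16, for Bob, so Bob has the highest closeness.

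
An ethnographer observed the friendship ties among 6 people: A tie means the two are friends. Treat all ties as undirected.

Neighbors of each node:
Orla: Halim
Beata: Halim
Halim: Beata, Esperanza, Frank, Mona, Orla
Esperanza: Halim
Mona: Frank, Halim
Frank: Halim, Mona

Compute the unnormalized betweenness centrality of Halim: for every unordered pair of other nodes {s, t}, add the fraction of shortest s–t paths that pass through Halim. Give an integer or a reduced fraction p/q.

9

Pairs whose geodesics pass through Halim — Frank–Beata: 1; Frank–Orla: 1; Frank–Esperanza: 1; Beata–Orla: 1; Beata–Mona: 1; Beata–Esperanza: 1; Orla–Mona: 1; Orla–Esperanza: 1; Mona–Esperanza: 1.
All other pairs contribute 0.
Summing the contributions gives betweenness(Halim) = 9.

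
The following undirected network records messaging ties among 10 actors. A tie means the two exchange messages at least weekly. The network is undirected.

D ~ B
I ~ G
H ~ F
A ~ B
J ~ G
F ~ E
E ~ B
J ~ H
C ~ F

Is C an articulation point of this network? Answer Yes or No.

Even without C, every remaining node can still reach every other (the residual graph is connected), so C is not a cut vertex.

No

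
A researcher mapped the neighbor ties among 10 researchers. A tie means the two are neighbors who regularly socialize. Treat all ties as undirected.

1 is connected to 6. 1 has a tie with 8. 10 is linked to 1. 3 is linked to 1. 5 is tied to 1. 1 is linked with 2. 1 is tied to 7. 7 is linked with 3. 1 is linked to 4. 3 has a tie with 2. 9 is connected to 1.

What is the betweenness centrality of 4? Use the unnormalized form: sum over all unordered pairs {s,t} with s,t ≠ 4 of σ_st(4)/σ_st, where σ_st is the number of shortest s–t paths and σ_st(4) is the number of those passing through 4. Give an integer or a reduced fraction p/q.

0

No shortest path between any pair of other nodes passes through 4.
Summing the contributions gives betweenness(4) = 0.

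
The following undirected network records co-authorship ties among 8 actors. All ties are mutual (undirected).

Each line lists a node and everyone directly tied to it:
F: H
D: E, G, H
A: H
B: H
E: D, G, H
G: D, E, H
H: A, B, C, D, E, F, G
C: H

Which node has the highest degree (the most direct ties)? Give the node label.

Degrees — A:1, B:1, C:1, D:3, E:3, F:1, G:3, H:7.
The maximum is 7, attained only by H.

H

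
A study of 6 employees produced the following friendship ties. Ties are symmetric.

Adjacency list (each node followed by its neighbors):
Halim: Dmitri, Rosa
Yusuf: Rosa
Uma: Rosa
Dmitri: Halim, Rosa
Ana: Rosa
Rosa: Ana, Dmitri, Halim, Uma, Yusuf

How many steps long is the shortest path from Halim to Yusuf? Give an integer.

One shortest route is Halim – Rosa – Yusuf, which uses 2 edges, and Halim and Yusuf are not directly tied, so nothing shorter exists. So d(Halim,Yusuf) = 2.

2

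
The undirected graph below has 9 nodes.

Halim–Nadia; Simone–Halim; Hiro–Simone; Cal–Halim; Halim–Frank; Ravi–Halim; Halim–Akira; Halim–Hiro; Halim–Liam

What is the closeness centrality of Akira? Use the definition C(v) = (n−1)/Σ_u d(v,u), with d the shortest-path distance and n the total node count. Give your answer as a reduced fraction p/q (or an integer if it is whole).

8/15

Distances from Akira: Cal:2, Frank:2, Halim:1, Hiro:2, Liam:2, Nadia:2, Ravi:2, Simone:2. Sum = 15.
n = 9, so closeness = 8/15.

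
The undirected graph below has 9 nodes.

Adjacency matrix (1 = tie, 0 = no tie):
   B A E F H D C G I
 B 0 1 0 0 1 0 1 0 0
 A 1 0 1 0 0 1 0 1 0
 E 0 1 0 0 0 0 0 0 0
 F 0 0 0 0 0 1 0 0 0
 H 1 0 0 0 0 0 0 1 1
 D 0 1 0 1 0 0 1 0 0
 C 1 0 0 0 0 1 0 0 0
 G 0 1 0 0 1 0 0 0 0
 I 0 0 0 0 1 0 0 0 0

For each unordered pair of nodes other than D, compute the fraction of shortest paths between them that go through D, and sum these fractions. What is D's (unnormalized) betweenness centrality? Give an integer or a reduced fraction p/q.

25/3

Pairs whose geodesics pass through D — B–F: 2/2; A–F: 1; A–C: 1/2; E–F: 1; E–C: 1/2; F–H: 3/3; F–C: 1; F–G: 1; F–I: 3/3; C–G: 1/3.
All other pairs contribute 0.
Summing the contributions gives betweenness(D) = 25/3.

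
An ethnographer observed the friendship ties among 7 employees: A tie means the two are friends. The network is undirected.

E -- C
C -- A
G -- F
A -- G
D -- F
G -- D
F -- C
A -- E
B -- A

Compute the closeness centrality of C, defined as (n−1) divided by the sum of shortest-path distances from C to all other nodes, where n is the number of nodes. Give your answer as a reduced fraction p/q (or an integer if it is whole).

2/3

Distances from C: A:1, B:2, D:2, E:1, F:1, G:2. Sum = 9.
n = 7, so closeness = 6/9 = 2/3.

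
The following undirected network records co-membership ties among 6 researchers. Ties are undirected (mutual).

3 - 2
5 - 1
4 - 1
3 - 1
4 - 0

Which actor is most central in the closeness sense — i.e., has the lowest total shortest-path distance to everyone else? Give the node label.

1

Farness (sum of distances to all others) for each node — 0:13, 1:7, 2:13, 3:9, 4:9, 5:11.
The smallest farness is 7, for 1, so 1 has the highest closeness.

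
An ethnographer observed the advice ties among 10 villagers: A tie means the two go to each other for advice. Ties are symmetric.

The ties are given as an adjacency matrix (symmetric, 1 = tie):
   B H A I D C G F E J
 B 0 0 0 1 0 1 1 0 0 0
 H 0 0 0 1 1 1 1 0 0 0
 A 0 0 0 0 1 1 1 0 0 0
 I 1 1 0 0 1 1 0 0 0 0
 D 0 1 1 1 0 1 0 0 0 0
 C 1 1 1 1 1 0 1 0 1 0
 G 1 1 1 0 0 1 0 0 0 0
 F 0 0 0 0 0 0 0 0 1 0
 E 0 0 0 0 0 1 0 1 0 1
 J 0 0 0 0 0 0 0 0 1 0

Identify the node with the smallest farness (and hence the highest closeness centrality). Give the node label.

C

Farness (sum of distances to all others) for each node — A:17, B:17, C:11, D:16, E:15, F:23, G:16, H:16, I:16, J:23.
The smallest farness is 11, for C, so C has the highest closeness.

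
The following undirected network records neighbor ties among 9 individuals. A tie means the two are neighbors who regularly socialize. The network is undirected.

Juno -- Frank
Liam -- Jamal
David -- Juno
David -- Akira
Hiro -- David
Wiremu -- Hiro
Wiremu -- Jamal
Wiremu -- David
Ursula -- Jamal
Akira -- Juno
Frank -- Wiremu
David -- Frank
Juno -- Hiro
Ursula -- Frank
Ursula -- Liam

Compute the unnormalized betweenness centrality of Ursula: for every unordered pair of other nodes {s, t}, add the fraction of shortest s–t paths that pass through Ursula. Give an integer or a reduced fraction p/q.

47/12

Pairs whose geodesics pass through Ursula — Akira–Liam: 2/3; Juno–Jamal: 1/4; Juno–Liam: 1; David–Liam: 1/2; Frank–Jamal: 1/2; Frank–Liam: 1.
All other pairs contribute 0.
Summing the contributions gives betweenness(Ursula) = 47/12.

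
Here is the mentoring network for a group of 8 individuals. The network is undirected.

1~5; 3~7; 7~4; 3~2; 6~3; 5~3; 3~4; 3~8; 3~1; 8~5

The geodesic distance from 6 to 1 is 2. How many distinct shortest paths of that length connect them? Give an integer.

1

The shortest distance is 2, and the only length-2 path is 6–3–1. So there is exactly 1 shortest path.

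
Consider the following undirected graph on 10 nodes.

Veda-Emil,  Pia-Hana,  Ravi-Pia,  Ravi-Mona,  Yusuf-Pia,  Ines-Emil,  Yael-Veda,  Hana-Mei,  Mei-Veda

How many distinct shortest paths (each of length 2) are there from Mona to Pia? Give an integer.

1

The shortest distance is 2, and the only length-2 path is Mona–Ravi–Pia. So there is exactly 1 shortest path.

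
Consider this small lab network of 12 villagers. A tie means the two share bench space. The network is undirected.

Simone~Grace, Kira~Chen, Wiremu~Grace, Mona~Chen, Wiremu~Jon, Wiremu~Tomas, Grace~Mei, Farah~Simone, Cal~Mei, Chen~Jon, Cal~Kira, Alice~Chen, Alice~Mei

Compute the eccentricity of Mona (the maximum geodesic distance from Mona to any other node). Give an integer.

6

Distances from Mona: Alice:2, Cal:3, Chen:1, Farah:6, Grace:4, Jon:2, Kira:2, Mei:3, Simone:5, Tomas:4, Wiremu:3.
The largest is 6 (to Farah), so the eccentricity of Mona is 6.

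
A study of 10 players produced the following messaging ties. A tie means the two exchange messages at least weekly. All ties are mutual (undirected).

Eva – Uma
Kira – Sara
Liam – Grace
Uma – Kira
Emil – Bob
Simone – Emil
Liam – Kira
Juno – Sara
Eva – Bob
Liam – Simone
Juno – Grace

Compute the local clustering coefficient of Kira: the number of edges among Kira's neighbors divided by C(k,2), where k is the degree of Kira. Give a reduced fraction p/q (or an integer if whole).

Kira's neighbors: Liam, Sara, and Uma (k = 3).
Possible neighbor pairs: C(3,2) = 3. Edges among them: none → e = 0.
Clustering(Kira) = 0/3 = 0.

0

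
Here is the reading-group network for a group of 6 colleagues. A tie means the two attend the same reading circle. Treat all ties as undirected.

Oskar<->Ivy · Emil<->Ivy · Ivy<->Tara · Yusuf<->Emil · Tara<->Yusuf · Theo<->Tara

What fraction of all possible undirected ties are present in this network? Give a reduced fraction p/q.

There are 6 edges and 6 nodes, so the maximum possible is C(6,2) = 15.
Density = 6/15 = 2/5.

2/5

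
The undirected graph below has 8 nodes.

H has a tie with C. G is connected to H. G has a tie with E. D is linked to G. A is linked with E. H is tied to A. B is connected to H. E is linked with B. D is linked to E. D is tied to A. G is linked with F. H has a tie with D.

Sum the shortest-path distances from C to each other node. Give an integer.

15

Distances from C: A:2, B:2, D:2, E:3, F:3, G:2, H:1.
Sum = 2 + 2 + 2 + 3 + 3 + 2 + 1 = 15.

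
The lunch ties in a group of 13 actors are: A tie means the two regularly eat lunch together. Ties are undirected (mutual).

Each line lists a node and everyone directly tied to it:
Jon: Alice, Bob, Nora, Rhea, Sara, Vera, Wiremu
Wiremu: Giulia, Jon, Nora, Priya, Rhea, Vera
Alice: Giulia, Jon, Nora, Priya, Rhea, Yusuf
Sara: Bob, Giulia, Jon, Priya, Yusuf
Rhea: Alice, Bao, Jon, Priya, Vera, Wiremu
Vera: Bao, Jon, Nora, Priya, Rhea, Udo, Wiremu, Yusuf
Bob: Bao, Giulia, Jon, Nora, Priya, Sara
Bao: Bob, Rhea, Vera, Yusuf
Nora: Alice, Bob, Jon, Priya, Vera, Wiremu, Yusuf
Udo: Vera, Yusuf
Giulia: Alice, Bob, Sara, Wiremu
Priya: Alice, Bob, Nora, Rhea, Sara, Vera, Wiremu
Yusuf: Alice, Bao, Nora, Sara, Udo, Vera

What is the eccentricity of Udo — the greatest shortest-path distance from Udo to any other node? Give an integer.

3

Distances from Udo: Alice:2, Bao:2, Bob:3, Giulia:3, Jon:2, Nora:2, Priya:2, Rhea:2, Sara:2, Vera:1, Wiremu:2, Yusuf:1.
The largest is 3 (to Bob and Giulia), so the eccentricity of Udo is 3.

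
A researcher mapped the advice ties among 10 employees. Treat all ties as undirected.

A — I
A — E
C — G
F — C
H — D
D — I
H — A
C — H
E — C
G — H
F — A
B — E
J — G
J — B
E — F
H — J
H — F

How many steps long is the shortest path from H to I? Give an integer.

2

One shortest route is H – D – I, which uses 2 edges, and H and I are not directly tied, so nothing shorter exists. So d(H,I) = 2.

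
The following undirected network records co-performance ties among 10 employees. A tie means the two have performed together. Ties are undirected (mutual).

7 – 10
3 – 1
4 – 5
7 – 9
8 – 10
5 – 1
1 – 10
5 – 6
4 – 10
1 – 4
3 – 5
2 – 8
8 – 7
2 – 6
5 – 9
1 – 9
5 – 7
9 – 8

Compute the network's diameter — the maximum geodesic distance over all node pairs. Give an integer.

3

Eccentricity of each node (its greatest distance to any other): 1:3, 2:3, 3:3, 4:3, 5:2, 6:3, 7:2, 8:3, 9:2, 10:3.
The maximum eccentricity is 3, realized for instance by the pair 6–10 via 6 – 5 – 7 – 10. So the diameter is 3.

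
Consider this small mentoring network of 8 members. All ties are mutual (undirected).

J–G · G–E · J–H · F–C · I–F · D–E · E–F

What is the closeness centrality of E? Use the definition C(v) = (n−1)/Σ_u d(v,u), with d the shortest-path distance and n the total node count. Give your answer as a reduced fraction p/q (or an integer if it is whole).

7/12

Distances from E: C:2, D:1, F:1, G:1, H:3, I:2, J:2. Sum = 12.
n = 8, so closeness = 7/12.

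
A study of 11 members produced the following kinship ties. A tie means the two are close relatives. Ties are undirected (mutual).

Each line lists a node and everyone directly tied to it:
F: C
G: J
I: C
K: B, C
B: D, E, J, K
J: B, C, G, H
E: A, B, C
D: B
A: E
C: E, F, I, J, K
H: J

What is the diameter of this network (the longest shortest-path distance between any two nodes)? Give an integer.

4

Eccentricity of each node (its greatest distance to any other): A:4, B:3, C:3, D:4, E:3, F:4, G:4, H:4, I:4, J:3, K:3.
The maximum eccentricity is 4, realized for instance by the pair G–A via G – J – B – E – A. So the diameter is 4.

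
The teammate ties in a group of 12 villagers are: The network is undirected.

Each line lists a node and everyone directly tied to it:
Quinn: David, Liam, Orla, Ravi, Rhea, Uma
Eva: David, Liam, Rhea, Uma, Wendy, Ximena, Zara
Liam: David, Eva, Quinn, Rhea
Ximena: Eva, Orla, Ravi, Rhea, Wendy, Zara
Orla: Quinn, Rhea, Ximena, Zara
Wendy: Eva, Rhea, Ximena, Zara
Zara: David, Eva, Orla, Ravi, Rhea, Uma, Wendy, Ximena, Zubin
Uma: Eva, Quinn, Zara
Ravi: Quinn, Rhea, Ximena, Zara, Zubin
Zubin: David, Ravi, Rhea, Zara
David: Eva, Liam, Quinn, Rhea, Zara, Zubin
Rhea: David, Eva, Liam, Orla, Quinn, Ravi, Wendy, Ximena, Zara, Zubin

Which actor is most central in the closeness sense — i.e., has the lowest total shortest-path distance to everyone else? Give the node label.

Farness (sum of distances to all others) for each node — David:16, Eva:15, Liam:18, Orla:18, Quinn:16, Ravi:17, Rhea:12, Uma:19, Wendy:18, Ximena:16, Zara:13, Zubin:18.
The smallest farness is 12, for Rhea, so Rhea has the highest closeness.

Rhea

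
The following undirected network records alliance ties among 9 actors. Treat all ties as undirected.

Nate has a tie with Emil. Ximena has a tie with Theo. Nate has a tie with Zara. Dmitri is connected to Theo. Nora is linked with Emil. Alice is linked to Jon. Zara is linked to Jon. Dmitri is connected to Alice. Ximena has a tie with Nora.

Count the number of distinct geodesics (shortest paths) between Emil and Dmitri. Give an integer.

The shortest distance is 4, and the only length-4 path is Emil–Nora–Ximena–Theo–Dmitri. So there is exactly 1 shortest path.

1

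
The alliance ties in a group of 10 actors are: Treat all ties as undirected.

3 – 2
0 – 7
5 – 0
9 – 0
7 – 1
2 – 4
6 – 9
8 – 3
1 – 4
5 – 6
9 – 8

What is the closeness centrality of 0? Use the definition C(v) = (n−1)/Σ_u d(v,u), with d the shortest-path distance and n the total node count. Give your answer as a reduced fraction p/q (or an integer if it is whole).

Distances from 0: 1:2, 2:4, 3:3, 4:3, 5:1, 6:2, 7:1, 8:2, 9:1. Sum = 19.
n = 10, so closeness = 9/19.

9/19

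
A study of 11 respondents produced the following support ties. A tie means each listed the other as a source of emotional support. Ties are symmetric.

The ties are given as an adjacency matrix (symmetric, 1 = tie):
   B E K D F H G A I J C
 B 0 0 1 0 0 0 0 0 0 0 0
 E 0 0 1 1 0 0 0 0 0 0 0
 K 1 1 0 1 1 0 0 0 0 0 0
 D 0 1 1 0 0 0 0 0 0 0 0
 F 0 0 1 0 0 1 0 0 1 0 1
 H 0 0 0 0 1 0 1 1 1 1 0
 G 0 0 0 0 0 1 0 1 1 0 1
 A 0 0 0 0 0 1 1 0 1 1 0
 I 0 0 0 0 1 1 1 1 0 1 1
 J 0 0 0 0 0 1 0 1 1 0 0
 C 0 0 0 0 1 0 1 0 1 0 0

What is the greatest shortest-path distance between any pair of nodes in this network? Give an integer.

Eccentricity of each node (its greatest distance to any other): A:4, B:4, C:3, D:4, E:4, F:2, G:4, H:3, I:3, J:4, K:3.
The maximum eccentricity is 4, realized for instance by the pair B–G via B – K – F – I – G. So the diameter is 4.

4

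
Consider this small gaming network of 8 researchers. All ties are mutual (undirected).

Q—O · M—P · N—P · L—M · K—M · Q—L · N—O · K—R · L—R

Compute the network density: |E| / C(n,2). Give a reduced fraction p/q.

9/28

There are 9 edges and 8 nodes, so the maximum possible is C(8,2) = 28.
Density = 9/28.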